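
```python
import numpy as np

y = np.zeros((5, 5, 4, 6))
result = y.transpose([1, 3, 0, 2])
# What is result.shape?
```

(5, 6, 5, 4)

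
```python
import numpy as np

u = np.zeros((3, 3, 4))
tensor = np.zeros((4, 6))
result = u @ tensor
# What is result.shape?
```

(3, 3, 6)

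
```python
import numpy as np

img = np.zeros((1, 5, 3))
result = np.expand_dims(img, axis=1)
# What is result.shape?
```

(1, 1, 5, 3)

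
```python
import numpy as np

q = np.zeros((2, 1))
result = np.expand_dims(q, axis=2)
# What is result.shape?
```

(2, 1, 1)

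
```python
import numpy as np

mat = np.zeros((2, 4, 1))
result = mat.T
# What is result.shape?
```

(1, 4, 2)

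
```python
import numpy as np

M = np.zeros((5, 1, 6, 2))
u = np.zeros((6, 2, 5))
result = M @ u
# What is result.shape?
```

(5, 6, 6, 5)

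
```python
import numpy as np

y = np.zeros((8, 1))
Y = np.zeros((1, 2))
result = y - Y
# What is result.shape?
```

(8, 2)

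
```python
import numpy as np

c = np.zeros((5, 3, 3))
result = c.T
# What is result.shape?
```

(3, 3, 5)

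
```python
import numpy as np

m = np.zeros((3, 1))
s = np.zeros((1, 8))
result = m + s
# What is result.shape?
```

(3, 8)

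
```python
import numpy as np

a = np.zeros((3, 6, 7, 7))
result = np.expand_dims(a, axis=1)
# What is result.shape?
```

(3, 1, 6, 7, 7)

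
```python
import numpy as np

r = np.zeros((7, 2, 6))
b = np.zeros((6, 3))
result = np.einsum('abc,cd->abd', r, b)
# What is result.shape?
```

(7, 2, 3)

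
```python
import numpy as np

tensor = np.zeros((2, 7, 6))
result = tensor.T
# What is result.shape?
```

(6, 7, 2)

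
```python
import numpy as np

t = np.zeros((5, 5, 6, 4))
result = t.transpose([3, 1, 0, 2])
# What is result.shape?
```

(4, 5, 5, 6)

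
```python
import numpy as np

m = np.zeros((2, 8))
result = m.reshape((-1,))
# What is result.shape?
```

(16,)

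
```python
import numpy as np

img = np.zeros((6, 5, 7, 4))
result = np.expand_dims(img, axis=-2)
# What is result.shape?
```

(6, 5, 7, 1, 4)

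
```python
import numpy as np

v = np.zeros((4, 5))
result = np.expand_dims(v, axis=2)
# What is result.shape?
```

(4, 5, 1)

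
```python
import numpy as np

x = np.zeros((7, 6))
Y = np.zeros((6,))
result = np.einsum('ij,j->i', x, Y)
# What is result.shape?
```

(7,)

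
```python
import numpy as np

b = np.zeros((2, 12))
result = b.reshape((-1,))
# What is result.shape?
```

(24,)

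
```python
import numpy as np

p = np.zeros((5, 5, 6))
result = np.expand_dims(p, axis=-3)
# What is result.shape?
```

(5, 1, 5, 6)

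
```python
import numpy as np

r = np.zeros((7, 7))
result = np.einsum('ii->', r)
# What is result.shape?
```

()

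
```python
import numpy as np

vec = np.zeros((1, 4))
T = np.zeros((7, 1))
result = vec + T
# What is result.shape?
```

(7, 4)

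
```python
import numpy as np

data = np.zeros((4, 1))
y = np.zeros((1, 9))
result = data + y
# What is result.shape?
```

(4, 9)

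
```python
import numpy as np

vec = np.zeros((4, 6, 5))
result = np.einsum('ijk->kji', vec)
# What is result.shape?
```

(5, 6, 4)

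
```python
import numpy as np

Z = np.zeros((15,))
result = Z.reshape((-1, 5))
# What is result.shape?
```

(3, 5)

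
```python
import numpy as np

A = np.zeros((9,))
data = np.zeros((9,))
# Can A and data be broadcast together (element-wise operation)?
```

Yes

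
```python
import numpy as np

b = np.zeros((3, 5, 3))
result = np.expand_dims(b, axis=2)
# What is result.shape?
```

(3, 5, 1, 3)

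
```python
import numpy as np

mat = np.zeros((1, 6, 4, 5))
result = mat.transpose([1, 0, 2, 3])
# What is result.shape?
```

(6, 1, 4, 5)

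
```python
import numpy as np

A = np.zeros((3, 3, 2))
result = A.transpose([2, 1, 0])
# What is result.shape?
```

(2, 3, 3)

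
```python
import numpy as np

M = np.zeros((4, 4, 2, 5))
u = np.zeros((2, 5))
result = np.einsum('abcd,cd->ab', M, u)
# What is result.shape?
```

(4, 4)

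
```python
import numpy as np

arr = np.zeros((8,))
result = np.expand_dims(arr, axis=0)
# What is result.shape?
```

(1, 8)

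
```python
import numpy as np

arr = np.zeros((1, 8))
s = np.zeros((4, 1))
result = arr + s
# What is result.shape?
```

(4, 8)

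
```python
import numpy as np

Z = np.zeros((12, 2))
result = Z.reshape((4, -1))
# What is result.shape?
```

(4, 6)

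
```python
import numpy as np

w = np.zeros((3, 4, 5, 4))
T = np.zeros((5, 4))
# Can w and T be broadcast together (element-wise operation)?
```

Yes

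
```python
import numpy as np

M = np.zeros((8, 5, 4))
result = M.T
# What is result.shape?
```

(4, 5, 8)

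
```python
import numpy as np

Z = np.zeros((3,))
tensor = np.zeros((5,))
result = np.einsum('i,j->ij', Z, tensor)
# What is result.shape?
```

(3, 5)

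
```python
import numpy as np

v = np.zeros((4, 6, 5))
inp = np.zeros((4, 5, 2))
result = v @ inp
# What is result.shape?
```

(4, 6, 2)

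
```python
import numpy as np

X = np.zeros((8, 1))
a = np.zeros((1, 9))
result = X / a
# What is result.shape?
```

(8, 9)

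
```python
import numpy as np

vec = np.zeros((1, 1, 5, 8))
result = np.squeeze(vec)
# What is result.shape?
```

(5, 8)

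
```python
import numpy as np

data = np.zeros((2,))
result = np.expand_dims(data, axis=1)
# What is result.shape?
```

(2, 1)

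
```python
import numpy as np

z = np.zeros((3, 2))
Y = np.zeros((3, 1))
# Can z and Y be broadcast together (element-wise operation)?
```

Yes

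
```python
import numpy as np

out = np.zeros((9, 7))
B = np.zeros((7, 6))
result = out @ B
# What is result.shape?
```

(9, 6)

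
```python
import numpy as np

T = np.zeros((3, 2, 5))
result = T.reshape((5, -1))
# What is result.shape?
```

(5, 6)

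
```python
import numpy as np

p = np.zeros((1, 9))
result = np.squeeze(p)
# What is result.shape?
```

(9,)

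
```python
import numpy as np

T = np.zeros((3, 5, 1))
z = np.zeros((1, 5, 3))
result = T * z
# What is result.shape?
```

(3, 5, 3)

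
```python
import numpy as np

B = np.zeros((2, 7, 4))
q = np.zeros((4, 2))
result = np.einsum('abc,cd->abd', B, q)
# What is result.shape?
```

(2, 7, 2)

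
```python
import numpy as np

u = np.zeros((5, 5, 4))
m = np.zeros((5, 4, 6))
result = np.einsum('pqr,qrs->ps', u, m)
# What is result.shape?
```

(5, 6)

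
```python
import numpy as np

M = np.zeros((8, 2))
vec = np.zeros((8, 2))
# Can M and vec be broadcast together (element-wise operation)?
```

Yes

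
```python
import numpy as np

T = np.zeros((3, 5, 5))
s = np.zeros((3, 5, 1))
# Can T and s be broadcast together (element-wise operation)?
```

Yes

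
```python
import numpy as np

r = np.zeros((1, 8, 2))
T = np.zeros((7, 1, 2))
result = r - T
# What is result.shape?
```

(7, 8, 2)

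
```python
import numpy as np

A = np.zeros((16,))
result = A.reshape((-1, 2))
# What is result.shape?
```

(8, 2)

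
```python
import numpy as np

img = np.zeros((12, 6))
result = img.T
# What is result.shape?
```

(6, 12)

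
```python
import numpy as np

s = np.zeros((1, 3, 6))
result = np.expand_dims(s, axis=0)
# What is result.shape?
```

(1, 1, 3, 6)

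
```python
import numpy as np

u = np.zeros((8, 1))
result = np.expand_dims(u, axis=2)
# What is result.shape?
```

(8, 1, 1)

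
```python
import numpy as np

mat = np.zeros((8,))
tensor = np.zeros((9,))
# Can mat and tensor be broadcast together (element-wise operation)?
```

No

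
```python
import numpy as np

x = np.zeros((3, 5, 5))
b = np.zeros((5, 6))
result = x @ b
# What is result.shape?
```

(3, 5, 6)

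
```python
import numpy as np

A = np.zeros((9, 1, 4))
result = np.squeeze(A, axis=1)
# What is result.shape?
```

(9, 4)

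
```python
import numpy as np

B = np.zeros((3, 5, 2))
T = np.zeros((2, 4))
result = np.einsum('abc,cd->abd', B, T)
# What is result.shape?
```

(3, 5, 4)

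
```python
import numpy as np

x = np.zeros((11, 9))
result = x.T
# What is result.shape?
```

(9, 11)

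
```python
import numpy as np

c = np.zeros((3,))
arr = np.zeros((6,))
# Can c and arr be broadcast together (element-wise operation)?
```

No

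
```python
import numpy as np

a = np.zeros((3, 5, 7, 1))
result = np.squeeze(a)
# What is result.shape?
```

(3, 5, 7)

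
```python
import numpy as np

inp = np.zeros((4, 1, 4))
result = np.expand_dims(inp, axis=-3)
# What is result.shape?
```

(4, 1, 1, 4)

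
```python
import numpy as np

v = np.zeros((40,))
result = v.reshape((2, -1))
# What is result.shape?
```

(2, 20)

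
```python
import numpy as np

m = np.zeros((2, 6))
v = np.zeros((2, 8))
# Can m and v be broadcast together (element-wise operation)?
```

No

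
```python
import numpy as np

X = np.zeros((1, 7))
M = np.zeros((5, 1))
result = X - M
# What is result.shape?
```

(5, 7)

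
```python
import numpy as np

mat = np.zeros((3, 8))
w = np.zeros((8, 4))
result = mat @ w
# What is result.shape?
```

(3, 4)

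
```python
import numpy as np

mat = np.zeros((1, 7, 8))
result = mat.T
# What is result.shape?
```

(8, 7, 1)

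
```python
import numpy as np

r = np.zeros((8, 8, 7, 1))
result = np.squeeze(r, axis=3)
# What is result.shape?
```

(8, 8, 7)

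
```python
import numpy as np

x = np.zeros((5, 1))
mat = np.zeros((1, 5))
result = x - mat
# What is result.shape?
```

(5, 5)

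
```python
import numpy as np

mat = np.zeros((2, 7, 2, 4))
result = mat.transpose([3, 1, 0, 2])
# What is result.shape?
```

(4, 7, 2, 2)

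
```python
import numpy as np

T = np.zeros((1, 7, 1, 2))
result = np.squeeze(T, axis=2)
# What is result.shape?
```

(1, 7, 2)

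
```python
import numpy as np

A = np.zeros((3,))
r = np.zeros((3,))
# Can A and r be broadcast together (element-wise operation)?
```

Yes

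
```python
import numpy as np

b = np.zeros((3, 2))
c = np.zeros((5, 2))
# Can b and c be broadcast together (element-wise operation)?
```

No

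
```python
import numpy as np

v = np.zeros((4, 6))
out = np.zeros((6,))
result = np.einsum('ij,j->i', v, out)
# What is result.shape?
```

(4,)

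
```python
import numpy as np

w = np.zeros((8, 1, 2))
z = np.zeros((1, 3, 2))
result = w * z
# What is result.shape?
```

(8, 3, 2)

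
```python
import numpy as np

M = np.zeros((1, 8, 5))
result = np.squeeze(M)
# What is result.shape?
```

(8, 5)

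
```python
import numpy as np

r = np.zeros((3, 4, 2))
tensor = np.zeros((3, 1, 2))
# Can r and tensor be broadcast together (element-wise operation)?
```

Yes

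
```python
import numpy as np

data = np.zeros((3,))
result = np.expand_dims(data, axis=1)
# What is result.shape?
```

(3, 1)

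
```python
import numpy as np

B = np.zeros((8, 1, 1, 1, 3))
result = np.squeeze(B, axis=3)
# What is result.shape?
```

(8, 1, 1, 3)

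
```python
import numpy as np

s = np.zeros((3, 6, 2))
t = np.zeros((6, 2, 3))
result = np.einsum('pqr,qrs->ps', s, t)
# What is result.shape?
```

(3, 3)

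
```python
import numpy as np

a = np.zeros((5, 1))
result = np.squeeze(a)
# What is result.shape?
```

(5,)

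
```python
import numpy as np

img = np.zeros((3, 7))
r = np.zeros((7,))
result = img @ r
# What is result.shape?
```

(3,)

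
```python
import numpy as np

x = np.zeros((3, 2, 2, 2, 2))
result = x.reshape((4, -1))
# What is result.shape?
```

(4, 12)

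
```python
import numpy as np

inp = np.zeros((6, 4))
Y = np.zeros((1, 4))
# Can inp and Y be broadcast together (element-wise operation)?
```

Yes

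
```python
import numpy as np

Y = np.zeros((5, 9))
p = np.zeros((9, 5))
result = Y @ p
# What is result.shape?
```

(5, 5)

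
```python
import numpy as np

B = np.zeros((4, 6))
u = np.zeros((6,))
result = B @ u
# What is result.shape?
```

(4,)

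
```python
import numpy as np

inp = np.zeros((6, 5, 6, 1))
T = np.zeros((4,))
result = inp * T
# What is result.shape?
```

(6, 5, 6, 4)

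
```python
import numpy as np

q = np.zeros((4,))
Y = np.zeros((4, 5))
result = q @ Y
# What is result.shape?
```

(5,)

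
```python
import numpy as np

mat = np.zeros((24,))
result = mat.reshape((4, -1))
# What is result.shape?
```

(4, 6)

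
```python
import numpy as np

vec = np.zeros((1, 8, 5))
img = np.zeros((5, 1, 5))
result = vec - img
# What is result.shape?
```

(5, 8, 5)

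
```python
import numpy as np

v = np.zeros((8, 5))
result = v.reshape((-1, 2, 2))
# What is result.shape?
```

(10, 2, 2)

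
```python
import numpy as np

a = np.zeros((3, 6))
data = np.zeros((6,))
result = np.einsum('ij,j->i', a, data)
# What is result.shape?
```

(3,)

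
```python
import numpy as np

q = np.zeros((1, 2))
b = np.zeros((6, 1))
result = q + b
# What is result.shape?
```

(6, 2)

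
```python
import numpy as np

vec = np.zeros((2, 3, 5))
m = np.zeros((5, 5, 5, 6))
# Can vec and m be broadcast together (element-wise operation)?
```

No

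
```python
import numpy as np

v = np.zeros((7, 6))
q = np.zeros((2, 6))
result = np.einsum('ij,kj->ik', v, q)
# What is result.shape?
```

(7, 2)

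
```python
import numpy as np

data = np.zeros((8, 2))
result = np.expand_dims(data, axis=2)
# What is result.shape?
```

(8, 2, 1)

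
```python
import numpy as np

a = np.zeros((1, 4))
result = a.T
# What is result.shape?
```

(4, 1)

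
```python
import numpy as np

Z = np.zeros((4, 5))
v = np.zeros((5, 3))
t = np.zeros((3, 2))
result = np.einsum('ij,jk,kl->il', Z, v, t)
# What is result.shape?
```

(4, 2)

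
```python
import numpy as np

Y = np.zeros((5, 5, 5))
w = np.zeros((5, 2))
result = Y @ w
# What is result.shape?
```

(5, 5, 2)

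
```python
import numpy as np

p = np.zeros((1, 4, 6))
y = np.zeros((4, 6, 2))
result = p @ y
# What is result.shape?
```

(4, 4, 2)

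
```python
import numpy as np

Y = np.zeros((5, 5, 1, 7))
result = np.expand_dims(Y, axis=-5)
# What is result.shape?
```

(1, 5, 5, 1, 7)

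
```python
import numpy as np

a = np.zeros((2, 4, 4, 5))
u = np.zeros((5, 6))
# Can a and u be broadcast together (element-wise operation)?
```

No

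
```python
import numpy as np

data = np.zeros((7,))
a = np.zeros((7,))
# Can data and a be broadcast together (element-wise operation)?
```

Yes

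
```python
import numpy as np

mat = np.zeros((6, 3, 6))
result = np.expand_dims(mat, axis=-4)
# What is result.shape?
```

(1, 6, 3, 6)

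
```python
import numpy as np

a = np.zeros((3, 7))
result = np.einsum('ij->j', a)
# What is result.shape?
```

(7,)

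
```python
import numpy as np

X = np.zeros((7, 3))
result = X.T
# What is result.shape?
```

(3, 7)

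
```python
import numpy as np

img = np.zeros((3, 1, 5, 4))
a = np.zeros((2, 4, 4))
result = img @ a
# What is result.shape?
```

(3, 2, 5, 4)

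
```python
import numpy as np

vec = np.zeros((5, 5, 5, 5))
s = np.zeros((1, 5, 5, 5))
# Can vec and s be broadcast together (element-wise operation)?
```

Yes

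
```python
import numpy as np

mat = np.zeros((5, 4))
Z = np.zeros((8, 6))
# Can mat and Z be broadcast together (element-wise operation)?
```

No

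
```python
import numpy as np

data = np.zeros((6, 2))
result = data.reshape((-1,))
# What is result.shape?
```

(12,)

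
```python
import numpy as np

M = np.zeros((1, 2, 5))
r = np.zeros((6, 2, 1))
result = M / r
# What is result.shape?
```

(6, 2, 5)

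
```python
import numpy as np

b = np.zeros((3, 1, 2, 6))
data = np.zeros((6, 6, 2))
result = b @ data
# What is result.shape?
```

(3, 6, 2, 2)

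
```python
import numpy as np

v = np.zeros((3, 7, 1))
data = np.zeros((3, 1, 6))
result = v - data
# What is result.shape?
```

(3, 7, 6)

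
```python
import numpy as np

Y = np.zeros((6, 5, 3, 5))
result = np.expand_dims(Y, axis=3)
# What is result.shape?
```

(6, 5, 3, 1, 5)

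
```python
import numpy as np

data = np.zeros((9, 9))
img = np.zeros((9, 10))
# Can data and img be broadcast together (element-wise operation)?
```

No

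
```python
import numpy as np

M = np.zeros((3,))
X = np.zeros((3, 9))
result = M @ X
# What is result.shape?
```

(9,)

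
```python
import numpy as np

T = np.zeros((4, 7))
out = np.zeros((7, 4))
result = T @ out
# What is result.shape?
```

(4, 4)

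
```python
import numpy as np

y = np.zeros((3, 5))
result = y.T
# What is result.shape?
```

(5, 3)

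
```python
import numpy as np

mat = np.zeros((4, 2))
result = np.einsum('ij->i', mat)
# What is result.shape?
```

(4,)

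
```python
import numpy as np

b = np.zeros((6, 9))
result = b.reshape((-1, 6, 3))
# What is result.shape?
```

(3, 6, 3)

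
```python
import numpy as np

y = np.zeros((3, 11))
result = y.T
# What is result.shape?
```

(11, 3)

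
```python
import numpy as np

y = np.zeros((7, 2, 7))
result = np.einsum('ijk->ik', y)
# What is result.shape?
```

(7, 7)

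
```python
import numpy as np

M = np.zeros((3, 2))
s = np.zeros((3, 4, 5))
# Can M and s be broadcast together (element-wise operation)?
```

No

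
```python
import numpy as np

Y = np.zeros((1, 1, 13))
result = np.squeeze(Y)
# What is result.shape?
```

(13,)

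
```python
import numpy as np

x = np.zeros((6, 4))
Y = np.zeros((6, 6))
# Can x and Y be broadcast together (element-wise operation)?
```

No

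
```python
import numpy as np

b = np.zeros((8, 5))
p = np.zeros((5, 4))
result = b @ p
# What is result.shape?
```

(8, 4)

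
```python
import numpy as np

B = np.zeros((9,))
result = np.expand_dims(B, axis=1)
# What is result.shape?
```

(9, 1)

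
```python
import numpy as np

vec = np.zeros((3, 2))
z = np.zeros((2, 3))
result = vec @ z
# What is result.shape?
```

(3, 3)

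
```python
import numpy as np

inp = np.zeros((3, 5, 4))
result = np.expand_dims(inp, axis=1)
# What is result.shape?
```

(3, 1, 5, 4)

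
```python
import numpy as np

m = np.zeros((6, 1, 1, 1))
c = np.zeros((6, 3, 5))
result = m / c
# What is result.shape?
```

(6, 6, 3, 5)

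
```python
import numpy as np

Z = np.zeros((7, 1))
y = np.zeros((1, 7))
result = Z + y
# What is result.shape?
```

(7, 7)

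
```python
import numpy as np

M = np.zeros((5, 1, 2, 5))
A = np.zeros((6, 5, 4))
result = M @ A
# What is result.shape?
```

(5, 6, 2, 4)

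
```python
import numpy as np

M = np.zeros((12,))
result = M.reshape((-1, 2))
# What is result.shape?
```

(6, 2)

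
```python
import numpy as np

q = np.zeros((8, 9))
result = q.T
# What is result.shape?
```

(9, 8)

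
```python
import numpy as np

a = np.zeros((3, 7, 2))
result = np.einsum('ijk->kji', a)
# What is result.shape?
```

(2, 7, 3)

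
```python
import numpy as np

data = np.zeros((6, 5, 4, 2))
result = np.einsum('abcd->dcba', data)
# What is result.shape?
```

(2, 4, 5, 6)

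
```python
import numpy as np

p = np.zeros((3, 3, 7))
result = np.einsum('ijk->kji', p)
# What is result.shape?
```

(7, 3, 3)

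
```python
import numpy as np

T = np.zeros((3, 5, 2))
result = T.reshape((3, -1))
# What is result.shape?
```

(3, 10)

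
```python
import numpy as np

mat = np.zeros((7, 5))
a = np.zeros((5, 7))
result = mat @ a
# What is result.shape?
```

(7, 7)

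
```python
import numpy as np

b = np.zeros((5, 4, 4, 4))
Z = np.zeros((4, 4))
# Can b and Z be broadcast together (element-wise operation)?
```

Yes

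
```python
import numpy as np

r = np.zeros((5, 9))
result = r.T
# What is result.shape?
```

(9, 5)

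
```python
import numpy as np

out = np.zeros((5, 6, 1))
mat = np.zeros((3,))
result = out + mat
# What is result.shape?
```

(5, 6, 3)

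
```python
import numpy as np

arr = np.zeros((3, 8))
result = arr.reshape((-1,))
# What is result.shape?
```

(24,)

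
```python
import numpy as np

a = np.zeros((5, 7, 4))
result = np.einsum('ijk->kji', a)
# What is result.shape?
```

(4, 7, 5)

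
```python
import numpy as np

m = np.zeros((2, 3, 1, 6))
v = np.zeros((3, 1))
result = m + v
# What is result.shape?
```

(2, 3, 3, 6)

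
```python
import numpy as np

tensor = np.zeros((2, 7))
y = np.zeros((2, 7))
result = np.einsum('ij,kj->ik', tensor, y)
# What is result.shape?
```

(2, 2)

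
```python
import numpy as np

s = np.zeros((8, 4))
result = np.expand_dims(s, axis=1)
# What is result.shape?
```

(8, 1, 4)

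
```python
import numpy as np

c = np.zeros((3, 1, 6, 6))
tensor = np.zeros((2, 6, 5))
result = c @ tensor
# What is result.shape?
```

(3, 2, 6, 5)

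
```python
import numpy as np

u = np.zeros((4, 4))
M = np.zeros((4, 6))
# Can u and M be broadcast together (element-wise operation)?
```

No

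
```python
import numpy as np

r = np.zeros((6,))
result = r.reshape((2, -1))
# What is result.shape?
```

(2, 3)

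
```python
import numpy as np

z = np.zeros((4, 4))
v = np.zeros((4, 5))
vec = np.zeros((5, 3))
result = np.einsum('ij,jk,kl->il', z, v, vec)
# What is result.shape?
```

(4, 3)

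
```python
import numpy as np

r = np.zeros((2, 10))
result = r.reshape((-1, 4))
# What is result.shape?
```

(5, 4)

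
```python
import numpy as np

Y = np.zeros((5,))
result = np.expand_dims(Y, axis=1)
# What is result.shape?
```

(5, 1)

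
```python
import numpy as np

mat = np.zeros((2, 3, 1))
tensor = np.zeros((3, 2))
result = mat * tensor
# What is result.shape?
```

(2, 3, 2)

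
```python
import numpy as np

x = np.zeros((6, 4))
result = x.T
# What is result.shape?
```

(4, 6)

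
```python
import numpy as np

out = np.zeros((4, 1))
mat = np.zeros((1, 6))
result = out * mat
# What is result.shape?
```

(4, 6)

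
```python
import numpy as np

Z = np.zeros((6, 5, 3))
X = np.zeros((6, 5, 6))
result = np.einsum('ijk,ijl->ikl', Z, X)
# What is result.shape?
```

(6, 3, 6)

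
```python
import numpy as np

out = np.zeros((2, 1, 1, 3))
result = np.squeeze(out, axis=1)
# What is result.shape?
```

(2, 1, 3)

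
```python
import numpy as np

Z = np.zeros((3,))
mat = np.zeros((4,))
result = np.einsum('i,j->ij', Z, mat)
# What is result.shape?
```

(3, 4)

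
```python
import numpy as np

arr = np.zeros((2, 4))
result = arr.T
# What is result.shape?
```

(4, 2)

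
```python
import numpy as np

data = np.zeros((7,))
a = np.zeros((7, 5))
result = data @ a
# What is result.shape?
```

(5,)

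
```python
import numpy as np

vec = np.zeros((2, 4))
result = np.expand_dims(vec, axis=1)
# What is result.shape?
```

(2, 1, 4)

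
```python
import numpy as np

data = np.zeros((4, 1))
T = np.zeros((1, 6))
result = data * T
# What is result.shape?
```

(4, 6)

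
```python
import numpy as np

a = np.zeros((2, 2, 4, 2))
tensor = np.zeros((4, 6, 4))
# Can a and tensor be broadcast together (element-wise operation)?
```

No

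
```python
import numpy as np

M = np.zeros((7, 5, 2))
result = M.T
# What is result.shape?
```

(2, 5, 7)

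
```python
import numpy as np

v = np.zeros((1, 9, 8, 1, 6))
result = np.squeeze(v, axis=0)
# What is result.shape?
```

(9, 8, 1, 6)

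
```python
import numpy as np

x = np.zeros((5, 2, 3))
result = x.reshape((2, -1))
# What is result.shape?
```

(2, 15)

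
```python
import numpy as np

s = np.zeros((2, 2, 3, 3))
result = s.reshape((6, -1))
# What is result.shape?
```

(6, 6)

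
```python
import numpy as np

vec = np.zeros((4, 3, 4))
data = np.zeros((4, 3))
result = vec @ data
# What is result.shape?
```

(4, 3, 3)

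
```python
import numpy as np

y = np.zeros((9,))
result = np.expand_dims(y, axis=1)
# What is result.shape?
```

(9, 1)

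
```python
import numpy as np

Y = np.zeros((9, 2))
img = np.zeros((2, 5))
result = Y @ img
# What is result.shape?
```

(9, 5)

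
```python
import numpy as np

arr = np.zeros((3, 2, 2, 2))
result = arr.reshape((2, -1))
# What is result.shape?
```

(2, 12)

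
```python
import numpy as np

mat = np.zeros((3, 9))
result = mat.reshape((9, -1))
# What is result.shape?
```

(9, 3)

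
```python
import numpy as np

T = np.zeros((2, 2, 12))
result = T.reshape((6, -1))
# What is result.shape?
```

(6, 8)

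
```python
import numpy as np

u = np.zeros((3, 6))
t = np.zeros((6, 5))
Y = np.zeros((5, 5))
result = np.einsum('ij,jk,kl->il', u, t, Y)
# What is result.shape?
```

(3, 5)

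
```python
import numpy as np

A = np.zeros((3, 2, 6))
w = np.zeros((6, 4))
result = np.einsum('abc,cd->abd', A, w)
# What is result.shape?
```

(3, 2, 4)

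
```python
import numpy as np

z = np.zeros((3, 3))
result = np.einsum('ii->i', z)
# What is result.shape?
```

(3,)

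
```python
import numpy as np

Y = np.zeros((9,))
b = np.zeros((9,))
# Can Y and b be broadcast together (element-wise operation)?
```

Yes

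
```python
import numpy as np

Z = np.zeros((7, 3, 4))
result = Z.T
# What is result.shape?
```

(4, 3, 7)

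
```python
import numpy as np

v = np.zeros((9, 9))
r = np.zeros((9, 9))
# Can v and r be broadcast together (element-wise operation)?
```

Yes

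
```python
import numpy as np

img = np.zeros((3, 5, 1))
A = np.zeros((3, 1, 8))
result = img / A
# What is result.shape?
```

(3, 5, 8)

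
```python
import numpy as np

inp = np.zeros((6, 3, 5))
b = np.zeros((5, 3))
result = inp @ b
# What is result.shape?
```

(6, 3, 3)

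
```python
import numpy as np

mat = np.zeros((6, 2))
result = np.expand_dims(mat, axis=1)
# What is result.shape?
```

(6, 1, 2)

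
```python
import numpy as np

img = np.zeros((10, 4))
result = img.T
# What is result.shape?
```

(4, 10)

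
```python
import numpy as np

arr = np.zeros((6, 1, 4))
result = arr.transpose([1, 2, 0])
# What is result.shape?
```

(1, 4, 6)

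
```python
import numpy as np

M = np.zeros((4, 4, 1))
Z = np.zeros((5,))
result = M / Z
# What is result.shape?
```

(4, 4, 5)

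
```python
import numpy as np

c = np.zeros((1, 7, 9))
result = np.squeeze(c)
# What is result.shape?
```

(7, 9)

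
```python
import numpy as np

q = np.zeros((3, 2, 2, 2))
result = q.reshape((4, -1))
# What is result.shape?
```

(4, 6)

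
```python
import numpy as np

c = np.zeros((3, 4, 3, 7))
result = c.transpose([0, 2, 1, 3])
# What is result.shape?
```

(3, 3, 4, 7)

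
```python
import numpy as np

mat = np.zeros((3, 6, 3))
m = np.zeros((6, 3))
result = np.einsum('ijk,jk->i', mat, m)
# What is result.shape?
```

(3,)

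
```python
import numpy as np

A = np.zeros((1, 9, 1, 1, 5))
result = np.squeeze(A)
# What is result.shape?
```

(9, 5)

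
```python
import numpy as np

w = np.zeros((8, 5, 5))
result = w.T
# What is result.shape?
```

(5, 5, 8)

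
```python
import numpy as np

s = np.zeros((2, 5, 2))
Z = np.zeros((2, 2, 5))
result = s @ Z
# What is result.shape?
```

(2, 5, 5)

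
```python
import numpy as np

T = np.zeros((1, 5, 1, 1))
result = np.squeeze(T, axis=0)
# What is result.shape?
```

(5, 1, 1)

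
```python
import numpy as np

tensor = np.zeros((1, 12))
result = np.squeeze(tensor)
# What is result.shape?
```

(12,)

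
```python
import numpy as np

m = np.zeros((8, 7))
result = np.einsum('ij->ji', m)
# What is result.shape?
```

(7, 8)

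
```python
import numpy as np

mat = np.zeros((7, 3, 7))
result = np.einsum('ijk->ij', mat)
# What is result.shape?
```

(7, 3)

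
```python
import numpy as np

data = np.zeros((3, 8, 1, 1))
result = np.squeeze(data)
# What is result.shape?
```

(3, 8)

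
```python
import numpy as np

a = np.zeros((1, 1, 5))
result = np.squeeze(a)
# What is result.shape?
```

(5,)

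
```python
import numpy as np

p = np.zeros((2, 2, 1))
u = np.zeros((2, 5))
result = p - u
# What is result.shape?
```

(2, 2, 5)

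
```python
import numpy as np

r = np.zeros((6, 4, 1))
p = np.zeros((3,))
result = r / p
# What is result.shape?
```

(6, 4, 3)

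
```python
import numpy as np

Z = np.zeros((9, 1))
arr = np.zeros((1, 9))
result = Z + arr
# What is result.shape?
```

(9, 9)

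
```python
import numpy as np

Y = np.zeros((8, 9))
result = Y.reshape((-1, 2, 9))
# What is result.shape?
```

(4, 2, 9)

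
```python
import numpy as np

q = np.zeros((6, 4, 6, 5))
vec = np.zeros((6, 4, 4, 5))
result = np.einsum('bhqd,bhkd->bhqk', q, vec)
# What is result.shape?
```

(6, 4, 6, 4)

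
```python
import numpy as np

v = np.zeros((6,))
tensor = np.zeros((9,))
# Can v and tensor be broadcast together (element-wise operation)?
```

No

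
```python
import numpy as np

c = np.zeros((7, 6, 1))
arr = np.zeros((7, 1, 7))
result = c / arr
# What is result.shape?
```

(7, 6, 7)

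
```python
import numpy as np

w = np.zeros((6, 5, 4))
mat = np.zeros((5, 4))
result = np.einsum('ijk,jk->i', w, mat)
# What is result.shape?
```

(6,)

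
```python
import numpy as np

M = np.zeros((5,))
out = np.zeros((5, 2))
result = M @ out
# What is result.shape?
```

(2,)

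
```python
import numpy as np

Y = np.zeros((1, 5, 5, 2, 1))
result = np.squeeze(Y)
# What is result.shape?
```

(5, 5, 2)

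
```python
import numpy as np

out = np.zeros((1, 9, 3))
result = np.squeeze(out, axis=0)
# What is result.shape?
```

(9, 3)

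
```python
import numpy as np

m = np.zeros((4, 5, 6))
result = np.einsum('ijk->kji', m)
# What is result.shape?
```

(6, 5, 4)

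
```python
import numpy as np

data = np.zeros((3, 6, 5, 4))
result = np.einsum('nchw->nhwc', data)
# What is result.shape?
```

(3, 5, 4, 6)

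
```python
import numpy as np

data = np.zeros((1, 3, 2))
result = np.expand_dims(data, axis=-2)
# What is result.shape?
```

(1, 3, 1, 2)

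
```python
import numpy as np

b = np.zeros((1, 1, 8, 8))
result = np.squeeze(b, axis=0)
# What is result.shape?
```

(1, 8, 8)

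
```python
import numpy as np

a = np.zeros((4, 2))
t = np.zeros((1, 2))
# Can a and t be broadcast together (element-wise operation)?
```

Yes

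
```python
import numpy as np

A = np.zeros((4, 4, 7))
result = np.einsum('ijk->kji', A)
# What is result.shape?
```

(7, 4, 4)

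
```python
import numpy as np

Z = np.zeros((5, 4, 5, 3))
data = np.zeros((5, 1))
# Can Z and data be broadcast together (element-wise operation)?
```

Yes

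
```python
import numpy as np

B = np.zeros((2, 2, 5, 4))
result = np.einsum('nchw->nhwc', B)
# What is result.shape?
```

(2, 5, 4, 2)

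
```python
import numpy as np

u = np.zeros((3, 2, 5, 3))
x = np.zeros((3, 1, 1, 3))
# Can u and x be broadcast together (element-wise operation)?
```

Yes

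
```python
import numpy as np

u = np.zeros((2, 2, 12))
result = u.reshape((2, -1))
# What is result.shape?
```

(2, 24)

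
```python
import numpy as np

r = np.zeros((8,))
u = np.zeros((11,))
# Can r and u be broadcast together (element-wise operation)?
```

No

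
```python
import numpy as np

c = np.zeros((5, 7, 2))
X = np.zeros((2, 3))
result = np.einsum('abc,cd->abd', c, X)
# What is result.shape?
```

(5, 7, 3)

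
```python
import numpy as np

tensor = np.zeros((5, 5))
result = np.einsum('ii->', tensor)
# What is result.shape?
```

()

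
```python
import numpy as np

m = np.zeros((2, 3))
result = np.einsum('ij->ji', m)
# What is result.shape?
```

(3, 2)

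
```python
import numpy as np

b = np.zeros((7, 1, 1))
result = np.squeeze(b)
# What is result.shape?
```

(7,)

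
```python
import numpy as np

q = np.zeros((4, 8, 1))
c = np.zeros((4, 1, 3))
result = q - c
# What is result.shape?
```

(4, 8, 3)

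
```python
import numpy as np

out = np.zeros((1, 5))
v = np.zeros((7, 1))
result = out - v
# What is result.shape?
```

(7, 5)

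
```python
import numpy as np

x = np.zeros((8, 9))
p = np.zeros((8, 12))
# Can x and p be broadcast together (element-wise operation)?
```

No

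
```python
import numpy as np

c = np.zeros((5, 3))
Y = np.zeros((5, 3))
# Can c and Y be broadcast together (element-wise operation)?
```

Yes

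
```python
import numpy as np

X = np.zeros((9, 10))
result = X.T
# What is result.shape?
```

(10, 9)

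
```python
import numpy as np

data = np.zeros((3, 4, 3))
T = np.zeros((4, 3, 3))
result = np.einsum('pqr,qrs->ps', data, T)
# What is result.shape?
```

(3, 3)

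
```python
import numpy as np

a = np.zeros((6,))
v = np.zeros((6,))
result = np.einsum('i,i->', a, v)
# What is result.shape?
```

()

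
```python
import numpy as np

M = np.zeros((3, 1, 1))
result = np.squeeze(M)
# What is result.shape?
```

(3,)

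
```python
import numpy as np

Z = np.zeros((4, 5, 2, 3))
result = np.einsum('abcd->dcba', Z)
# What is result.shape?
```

(3, 2, 5, 4)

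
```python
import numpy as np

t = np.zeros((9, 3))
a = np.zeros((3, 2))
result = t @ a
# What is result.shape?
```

(9, 2)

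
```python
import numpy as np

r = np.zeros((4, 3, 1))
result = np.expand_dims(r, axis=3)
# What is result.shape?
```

(4, 3, 1, 1)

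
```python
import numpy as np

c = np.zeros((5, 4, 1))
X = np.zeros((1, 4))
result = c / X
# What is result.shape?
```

(5, 4, 4)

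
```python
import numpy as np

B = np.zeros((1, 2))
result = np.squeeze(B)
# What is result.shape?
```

(2,)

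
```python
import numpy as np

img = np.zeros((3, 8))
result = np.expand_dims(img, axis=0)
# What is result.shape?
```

(1, 3, 8)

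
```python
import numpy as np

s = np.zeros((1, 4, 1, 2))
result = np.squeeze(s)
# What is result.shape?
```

(4, 2)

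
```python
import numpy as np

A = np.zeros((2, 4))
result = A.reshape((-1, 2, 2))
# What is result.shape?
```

(2, 2, 2)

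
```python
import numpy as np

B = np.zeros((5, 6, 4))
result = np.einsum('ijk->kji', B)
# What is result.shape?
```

(4, 6, 5)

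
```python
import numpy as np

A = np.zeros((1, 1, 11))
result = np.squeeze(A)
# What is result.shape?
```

(11,)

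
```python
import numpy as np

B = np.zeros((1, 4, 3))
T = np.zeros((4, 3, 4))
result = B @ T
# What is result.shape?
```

(4, 4, 4)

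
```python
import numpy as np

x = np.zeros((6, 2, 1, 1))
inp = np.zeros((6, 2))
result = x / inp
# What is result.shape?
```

(6, 2, 6, 2)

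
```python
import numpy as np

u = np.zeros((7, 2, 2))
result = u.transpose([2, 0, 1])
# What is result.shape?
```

(2, 7, 2)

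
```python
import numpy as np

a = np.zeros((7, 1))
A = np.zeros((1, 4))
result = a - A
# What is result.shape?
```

(7, 4)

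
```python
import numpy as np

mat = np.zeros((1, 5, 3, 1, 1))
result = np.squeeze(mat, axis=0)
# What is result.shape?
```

(5, 3, 1, 1)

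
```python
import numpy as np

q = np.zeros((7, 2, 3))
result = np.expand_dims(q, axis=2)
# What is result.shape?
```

(7, 2, 1, 3)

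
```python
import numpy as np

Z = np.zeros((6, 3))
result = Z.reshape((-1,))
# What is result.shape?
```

(18,)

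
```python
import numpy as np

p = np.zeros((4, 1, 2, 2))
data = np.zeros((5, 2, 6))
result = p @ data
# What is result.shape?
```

(4, 5, 2, 6)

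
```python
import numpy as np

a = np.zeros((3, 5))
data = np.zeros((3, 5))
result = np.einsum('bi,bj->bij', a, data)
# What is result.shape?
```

(3, 5, 5)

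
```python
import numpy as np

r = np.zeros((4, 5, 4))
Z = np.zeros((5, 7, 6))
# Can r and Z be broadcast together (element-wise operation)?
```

No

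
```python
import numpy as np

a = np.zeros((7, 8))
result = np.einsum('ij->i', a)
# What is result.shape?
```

(7,)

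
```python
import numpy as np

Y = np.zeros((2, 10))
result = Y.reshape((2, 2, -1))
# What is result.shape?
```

(2, 2, 5)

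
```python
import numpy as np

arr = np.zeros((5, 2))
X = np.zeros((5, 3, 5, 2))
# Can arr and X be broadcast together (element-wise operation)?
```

Yes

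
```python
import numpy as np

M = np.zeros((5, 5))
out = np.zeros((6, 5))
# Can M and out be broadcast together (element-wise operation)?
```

No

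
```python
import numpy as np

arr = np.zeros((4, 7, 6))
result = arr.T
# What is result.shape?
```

(6, 7, 4)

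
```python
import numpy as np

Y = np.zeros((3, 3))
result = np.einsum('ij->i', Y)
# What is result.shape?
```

(3,)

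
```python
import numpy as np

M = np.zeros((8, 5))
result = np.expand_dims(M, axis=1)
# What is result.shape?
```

(8, 1, 5)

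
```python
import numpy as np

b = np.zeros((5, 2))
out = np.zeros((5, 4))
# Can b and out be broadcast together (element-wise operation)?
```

No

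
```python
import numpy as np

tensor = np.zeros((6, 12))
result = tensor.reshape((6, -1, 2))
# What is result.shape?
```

(6, 6, 2)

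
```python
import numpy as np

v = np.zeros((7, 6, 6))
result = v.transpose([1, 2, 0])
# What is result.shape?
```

(6, 6, 7)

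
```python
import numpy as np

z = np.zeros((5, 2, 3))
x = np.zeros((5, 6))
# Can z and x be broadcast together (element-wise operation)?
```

No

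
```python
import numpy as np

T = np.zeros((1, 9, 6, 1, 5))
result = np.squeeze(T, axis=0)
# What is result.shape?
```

(9, 6, 1, 5)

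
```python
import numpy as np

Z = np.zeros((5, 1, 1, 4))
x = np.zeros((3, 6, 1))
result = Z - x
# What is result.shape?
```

(5, 3, 6, 4)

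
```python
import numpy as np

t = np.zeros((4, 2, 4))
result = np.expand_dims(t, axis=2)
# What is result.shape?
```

(4, 2, 1, 4)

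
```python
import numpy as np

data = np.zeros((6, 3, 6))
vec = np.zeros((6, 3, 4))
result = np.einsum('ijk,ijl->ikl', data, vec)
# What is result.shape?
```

(6, 6, 4)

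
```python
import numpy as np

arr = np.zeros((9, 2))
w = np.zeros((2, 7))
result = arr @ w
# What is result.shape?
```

(9, 7)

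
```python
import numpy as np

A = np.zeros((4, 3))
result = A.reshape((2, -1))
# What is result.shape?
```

(2, 6)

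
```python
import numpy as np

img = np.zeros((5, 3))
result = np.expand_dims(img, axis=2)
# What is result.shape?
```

(5, 3, 1)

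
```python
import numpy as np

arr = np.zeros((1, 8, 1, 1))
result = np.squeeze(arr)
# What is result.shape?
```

(8,)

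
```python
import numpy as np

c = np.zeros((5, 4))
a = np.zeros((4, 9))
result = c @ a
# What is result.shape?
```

(5, 9)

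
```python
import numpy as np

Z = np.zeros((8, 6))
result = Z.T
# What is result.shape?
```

(6, 8)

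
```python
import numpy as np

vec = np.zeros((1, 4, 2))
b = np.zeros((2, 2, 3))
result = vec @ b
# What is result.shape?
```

(2, 4, 3)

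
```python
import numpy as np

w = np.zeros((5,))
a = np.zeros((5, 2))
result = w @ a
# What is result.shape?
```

(2,)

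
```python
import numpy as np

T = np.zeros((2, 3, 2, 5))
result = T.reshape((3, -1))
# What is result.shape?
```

(3, 20)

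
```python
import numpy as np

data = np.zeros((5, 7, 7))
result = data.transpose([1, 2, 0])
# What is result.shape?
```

(7, 7, 5)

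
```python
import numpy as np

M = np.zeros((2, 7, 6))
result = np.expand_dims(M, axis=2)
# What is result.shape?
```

(2, 7, 1, 6)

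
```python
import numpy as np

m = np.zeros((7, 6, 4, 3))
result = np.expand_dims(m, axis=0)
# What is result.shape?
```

(1, 7, 6, 4, 3)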